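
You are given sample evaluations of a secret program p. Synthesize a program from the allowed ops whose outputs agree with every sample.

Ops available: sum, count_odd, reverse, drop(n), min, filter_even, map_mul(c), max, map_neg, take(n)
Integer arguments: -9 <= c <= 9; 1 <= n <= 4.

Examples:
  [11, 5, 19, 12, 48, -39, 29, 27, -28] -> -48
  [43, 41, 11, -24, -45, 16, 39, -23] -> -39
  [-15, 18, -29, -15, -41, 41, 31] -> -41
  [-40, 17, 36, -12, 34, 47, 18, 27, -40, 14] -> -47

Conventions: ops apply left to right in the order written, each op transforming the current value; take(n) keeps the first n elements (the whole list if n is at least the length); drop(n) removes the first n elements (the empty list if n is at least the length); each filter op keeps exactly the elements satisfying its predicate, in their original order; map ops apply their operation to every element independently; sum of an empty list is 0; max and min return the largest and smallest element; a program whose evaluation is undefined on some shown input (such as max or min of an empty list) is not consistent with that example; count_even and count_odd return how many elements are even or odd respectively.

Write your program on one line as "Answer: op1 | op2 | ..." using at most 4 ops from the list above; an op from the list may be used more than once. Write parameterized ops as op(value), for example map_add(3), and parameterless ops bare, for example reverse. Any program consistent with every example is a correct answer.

map_neg | drop(2) | min

Check, running the answer program on each example:
  [11, 5, 19, 12, 48, -39, 29, 27, -28] -> [-11, -5, -19, -12, -48, 39, -29, -27, 28] -> [-19, -12, -48, 39, -29, -27, 28] -> -48
  [43, 41, 11, -24, -45, 16, 39, -23] -> [-43, -41, -11, 24, 45, -16, -39, 23] -> [-11, 24, 45, -16, -39, 23] -> -39
  [-15, 18, -29, -15, -41, 41, 31] -> [15, -18, 29, 15, 41, -41, -31] -> [29, 15, 41, -41, -31] -> -41
  [-40, 17, 36, -12, 34, 47, 18, 27, -40, 14] -> [40, -17, -36, 12, -34, -47, -18, -27, 40, -14] -> [-36, 12, -34, -47, -18, -27, 40, -14] -> -47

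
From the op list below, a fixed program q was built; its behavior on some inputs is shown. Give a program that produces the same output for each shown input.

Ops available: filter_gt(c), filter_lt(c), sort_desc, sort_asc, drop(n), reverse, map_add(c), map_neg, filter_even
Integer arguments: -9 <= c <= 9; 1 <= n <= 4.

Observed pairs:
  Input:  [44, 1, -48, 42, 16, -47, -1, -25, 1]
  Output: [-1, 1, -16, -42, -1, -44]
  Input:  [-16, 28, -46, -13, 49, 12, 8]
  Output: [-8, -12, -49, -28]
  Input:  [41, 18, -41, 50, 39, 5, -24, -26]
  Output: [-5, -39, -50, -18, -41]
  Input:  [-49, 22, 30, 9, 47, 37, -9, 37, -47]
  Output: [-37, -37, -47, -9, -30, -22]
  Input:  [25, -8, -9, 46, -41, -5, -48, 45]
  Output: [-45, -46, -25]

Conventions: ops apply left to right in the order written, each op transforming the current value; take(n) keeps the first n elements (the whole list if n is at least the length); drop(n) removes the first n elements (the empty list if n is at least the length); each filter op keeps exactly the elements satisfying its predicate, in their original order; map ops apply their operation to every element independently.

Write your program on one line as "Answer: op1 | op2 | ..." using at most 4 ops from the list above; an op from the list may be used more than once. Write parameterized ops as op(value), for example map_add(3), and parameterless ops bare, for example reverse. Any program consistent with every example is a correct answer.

filter_gt(-4) | reverse | map_neg

Check, running the answer program on each example:
  [44, 1, -48, 42, 16, -47, -1, -25, 1] -> [44, 1, 42, 16, -1, 1] -> [1, -1, 16, 42, 1, 44] -> [-1, 1, -16, -42, -1, -44]
  [-16, 28, -46, -13, 49, 12, 8] -> [28, 49, 12, 8] -> [8, 12, 49, 28] -> [-8, -12, -49, -28]
  [41, 18, -41, 50, 39, 5, -24, -26] -> [41, 18, 50, 39, 5] -> [5, 39, 50, 18, 41] -> [-5, -39, -50, -18, -41]
  [-49, 22, 30, 9, 47, 37, -9, 37, -47] -> [22, 30, 9, 47, 37, 37] -> [37, 37, 47, 9, 30, 22] -> [-37, -37, -47, -9, -30, -22]
  [25, -8, -9, 46, -41, -5, -48, 45] -> [25, 46, 45] -> [45, 46, 25] -> [-45, -46, -25]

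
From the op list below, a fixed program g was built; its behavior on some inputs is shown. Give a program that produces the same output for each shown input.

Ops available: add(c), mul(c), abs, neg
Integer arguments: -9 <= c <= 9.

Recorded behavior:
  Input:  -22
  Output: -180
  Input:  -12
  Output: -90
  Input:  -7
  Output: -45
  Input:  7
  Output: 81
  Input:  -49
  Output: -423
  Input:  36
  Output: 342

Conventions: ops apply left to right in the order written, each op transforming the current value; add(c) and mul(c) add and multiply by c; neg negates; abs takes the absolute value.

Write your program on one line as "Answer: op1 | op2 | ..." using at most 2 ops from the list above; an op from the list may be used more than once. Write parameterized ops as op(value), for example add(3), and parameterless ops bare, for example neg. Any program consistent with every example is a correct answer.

add(2) | mul(9)

Check, running the answer program on each example:
  -22 -> -20 -> -180
  -12 -> -10 -> -90
  -7 -> -5 -> -45
  7 -> 9 -> 81
  -49 -> -47 -> -423
  36 -> 38 -> 342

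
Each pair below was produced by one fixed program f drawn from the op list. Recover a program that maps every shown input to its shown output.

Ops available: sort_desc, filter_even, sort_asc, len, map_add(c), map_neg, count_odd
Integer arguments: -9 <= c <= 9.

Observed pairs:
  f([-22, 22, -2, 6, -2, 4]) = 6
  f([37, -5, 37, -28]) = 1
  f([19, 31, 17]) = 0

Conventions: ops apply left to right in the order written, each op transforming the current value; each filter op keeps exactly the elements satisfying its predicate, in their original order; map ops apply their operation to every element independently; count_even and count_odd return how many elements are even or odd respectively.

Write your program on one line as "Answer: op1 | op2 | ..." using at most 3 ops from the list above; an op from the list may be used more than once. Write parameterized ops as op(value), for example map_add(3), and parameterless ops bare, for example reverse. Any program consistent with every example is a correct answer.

filter_even | map_add(-8) | len

Check, running the answer program on each example:
  [-22, 22, -2, 6, -2, 4] -> [-22, 22, -2, 6, -2, 4] -> [-30, 14, -10, -2, -10, -4] -> 6
  [37, -5, 37, -28] -> [-28] -> [-36] -> 1
  [19, 31, 17] -> [] -> [] -> 0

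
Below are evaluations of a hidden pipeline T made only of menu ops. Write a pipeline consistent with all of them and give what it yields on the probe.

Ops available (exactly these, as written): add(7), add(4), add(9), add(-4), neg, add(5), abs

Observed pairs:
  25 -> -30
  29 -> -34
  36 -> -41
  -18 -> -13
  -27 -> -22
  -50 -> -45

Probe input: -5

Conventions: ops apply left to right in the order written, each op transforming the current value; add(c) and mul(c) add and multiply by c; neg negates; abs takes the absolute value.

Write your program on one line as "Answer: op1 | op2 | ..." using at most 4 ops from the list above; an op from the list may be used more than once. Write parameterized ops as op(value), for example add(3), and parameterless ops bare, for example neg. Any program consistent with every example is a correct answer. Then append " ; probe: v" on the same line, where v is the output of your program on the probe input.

add(5) | abs | neg ; probe: 0

Check, running the answer program on each example:
  25 -> 30 -> 30 -> -30
  29 -> 34 -> 34 -> -34
  36 -> 41 -> 41 -> -41
  -18 -> -13 -> 13 -> -13
  -27 -> -22 -> 22 -> -22
  -50 -> -45 -> 45 -> -45
  probe: -5 -> 0 -> 0 -> 0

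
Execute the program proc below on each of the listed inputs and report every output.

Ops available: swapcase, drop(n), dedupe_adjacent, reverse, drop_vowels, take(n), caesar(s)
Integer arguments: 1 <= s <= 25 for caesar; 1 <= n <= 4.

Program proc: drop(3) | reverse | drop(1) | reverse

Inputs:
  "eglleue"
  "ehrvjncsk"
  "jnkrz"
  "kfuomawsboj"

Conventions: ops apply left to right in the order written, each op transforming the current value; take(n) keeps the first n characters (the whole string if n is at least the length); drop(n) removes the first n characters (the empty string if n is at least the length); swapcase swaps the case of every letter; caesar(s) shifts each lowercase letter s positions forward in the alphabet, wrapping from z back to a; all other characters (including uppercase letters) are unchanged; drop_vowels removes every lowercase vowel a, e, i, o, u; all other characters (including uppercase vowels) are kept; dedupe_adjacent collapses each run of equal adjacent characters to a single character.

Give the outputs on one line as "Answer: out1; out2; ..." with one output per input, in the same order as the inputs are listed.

"leu"; "vjncs"; "r"; "omawsbo"

Execution, op by op:
  "eglleue" -> "leue" -> "euel" -> "uel" -> "leu"
  "ehrvjncsk" -> "vjncsk" -> "kscnjv" -> "scnjv" -> "vjncs"
  "jnkrz" -> "rz" -> "zr" -> "r" -> "r"
  "kfuomawsboj" -> "omawsboj" -> "jobswamo" -> "obswamo" -> "omawsbo"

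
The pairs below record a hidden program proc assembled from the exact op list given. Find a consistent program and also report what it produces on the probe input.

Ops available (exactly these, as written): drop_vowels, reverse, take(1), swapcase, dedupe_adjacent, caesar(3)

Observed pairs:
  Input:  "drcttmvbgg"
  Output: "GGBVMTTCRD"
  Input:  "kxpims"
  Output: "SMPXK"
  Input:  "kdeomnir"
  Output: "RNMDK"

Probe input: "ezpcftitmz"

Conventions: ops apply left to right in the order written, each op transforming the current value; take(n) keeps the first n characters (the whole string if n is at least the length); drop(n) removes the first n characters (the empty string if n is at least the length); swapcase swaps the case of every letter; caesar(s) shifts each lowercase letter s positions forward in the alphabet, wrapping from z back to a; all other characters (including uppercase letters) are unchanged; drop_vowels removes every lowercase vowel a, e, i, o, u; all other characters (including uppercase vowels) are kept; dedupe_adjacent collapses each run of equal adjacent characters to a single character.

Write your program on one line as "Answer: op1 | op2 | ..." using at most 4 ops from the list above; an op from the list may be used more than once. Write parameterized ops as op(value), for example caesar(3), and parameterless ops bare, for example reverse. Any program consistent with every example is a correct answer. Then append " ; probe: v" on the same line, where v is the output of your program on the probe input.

drop_vowels | reverse | swapcase ; probe: "ZMTTFCPZ"

Check, running the answer program on each example:
  "drcttmvbgg" -> "drcttmvbgg" -> "ggbvmttcrd" -> "GGBVMTTCRD"
  "kxpims" -> "kxpms" -> "smpxk" -> "SMPXK"
  "kdeomnir" -> "kdmnr" -> "rnmdk" -> "RNMDK"
  probe: "ezpcftitmz" -> "zpcfttmz" -> "zmttfcpz" -> "ZMTTFCPZ"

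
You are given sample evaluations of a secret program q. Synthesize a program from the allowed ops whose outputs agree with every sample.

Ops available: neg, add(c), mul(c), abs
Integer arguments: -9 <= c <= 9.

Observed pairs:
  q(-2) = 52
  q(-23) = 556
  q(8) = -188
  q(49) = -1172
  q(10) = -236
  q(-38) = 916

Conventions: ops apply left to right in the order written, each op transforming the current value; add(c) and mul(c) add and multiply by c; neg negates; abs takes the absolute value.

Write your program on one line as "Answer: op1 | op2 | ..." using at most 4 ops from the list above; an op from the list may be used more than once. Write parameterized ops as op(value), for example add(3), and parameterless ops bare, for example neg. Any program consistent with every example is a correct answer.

neg | mul(4) | mul(6) | add(4)

Check, running the answer program on each example:
  -2 -> 2 -> 8 -> 48 -> 52
  -23 -> 23 -> 92 -> 552 -> 556
  8 -> -8 -> -32 -> -192 -> -188
  49 -> -49 -> -196 -> -1176 -> -1172
  10 -> -10 -> -40 -> -240 -> -236
  -38 -> 38 -> 152 -> 912 -> 916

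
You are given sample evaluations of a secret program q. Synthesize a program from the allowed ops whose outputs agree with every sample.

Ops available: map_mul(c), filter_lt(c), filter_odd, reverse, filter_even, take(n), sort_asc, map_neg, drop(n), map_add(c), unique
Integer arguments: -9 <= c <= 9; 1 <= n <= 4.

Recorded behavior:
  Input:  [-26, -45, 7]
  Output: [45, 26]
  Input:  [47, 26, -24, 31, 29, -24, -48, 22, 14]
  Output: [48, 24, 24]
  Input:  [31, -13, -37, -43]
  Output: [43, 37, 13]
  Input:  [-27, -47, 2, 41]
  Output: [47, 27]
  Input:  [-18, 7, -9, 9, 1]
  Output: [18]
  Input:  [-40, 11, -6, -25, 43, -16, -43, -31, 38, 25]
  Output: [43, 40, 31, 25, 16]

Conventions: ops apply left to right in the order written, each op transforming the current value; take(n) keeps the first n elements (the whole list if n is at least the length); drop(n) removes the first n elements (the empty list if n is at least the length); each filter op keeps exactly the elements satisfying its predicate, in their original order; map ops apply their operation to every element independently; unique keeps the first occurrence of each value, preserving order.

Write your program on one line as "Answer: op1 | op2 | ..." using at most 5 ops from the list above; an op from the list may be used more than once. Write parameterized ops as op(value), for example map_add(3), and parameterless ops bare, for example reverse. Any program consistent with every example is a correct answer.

filter_lt(9) | filter_lt(-9) | sort_asc | map_neg

Check, running the answer program on each example:
  [-26, -45, 7] -> [-26, -45, 7] -> [-26, -45] -> [-45, -26] -> [45, 26]
  [47, 26, -24, 31, 29, -24, -48, 22, 14] -> [-24, -24, -48] -> [-24, -24, -48] -> [-48, -24, -24] -> [48, 24, 24]
  [31, -13, -37, -43] -> [-13, -37, -43] -> [-13, -37, -43] -> [-43, -37, -13] -> [43, 37, 13]
  [-27, -47, 2, 41] -> [-27, -47, 2] -> [-27, -47] -> [-47, -27] -> [47, 27]
  [-18, 7, -9, 9, 1] -> [-18, 7, -9, 1] -> [-18] -> [-18] -> [18]
  [-40, 11, -6, -25, 43, -16, -43, -31, 38, 25] -> [-40, -6, -25, -16, -43, -31] -> [-40, -25, -16, -43, -31] -> [-43, -40, -31, -25, -16] -> [43, 40, 31, 25, 16]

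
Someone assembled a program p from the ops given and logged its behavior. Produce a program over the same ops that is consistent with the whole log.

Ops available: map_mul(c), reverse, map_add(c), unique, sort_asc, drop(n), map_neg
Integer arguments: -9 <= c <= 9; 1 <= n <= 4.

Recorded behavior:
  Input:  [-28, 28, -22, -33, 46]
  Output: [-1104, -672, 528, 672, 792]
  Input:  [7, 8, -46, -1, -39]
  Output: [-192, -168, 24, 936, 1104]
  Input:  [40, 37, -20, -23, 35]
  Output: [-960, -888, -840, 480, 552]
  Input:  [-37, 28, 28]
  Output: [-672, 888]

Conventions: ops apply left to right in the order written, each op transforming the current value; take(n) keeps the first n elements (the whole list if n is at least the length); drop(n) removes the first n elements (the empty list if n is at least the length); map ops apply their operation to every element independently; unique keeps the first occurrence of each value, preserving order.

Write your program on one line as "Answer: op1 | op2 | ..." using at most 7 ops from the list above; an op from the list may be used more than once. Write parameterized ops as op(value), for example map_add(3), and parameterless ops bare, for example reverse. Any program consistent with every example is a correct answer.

map_mul(-1) | unique | reverse | sort_asc | map_mul(-8) | map_mul(-3)

Check, running the answer program on each example:
  [-28, 28, -22, -33, 46] -> [28, -28, 22, 33, -46] -> [28, -28, 22, 33, -46] -> [-46, 33, 22, -28, 28] -> [-46, -28, 22, 28, 33] -> [368, 224, -176, -224, -264] -> [-1104, -672, 528, 672, 792]
  [7, 8, -46, -1, -39] -> [-7, -8, 46, 1, 39] -> [-7, -8, 46, 1, 39] -> [39, 1, 46, -8, -7] -> [-8, -7, 1, 39, 46] -> [64, 56, -8, -312, -368] -> [-192, -168, 24, 936, 1104]
  [40, 37, -20, -23, 35] -> [-40, -37, 20, 23, -35] -> [-40, -37, 20, 23, -35] -> [-35, 23, 20, -37, -40] -> [-40, -37, -35, 20, 23] -> [320, 296, 280, -160, -184] -> [-960, -888, -840, 480, 552]
  [-37, 28, 28] -> [37, -28, -28] -> [37, -28] -> [-28, 37] -> [-28, 37] -> [224, -296] -> [-672, 888]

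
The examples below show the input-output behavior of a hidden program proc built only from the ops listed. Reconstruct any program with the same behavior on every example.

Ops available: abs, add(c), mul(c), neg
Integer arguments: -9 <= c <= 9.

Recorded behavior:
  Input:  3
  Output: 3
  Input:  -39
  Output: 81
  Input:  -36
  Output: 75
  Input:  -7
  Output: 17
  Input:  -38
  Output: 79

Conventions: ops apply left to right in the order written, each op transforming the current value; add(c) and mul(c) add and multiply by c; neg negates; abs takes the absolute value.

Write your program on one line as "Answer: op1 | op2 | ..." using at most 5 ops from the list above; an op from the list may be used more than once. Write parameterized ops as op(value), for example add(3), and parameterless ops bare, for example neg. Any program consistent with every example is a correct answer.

mul(-2) | neg | add(-3) | abs

Check, running the answer program on each example:
  3 -> -6 -> 6 -> 3 -> 3
  -39 -> 78 -> -78 -> -81 -> 81
  -36 -> 72 -> -72 -> -75 -> 75
  -7 -> 14 -> -14 -> -17 -> 17
  -38 -> 76 -> -76 -> -79 -> 79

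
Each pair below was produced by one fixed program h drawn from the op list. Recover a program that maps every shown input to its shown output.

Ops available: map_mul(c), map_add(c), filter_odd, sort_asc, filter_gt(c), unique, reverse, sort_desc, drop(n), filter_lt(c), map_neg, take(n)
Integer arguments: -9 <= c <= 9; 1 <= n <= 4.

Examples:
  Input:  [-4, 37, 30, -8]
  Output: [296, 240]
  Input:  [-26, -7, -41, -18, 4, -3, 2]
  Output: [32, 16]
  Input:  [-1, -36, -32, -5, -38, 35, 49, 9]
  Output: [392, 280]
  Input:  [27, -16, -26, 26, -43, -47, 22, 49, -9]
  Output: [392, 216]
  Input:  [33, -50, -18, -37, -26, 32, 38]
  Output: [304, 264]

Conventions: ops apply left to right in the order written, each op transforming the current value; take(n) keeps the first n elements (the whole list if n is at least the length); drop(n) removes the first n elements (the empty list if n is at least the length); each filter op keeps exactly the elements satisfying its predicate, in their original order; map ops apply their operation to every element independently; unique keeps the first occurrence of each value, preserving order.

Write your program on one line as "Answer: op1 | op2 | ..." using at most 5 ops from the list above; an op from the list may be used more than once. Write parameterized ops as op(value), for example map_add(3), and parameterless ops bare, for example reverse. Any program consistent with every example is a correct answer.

map_mul(8) | sort_desc | take(3) | take(2)

Check, running the answer program on each example:
  [-4, 37, 30, -8] -> [-32, 296, 240, -64] -> [296, 240, -32, -64] -> [296, 240, -32] -> [296, 240]
  [-26, -7, -41, -18, 4, -3, 2] -> [-208, -56, -328, -144, 32, -24, 16] -> [32, 16, -24, -56, -144, -208, -328] -> [32, 16, -24] -> [32, 16]
  [-1, -36, -32, -5, -38, 35, 49, 9] -> [-8, -288, -256, -40, -304, 280, 392, 72] -> [392, 280, 72, -8, -40, -256, -288, -304] -> [392, 280, 72] -> [392, 280]
  [27, -16, -26, 26, -43, -47, 22, 49, -9] -> [216, -128, -208, 208, -344, -376, 176, 392, -72] -> [392, 216, 208, 176, -72, -128, -208, -344, -376] -> [392, 216, 208] -> [392, 216]
  [33, -50, -18, -37, -26, 32, 38] -> [264, -400, -144, -296, -208, 256, 304] -> [304, 264, 256, -144, -208, -296, -400] -> [304, 264, 256] -> [304, 264]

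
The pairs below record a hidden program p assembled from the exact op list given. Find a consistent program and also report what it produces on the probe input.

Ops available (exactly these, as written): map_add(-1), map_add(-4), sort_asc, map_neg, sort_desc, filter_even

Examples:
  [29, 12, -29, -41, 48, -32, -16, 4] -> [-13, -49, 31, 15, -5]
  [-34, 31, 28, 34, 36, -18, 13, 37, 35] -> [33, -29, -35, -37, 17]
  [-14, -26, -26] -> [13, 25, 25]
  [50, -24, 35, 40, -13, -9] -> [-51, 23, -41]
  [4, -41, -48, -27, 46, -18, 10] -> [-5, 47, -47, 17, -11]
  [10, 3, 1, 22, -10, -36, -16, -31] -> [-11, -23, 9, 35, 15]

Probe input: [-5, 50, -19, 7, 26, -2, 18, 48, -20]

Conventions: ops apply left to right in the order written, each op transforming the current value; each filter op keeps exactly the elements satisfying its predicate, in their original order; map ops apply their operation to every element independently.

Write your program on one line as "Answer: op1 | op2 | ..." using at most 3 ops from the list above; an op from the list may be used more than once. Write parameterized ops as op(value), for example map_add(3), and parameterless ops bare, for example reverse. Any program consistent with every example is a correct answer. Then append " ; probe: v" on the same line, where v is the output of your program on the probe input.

map_neg | filter_even | map_add(-1) ; probe: [-51, -27, 1, -19, -49, 19]

Check, running the answer program on each example:
  [29, 12, -29, -41, 48, -32, -16, 4] -> [-29, -12, 29, 41, -48, 32, 16, -4] -> [-12, -48, 32, 16, -4] -> [-13, -49, 31, 15, -5]
  [-34, 31, 28, 34, 36, -18, 13, 37, 35] -> [34, -31, -28, -34, -36, 18, -13, -37, -35] -> [34, -28, -34, -36, 18] -> [33, -29, -35, -37, 17]
  [-14, -26, -26] -> [14, 26, 26] -> [14, 26, 26] -> [13, 25, 25]
  [50, -24, 35, 40, -13, -9] -> [-50, 24, -35, -40, 13, 9] -> [-50, 24, -40] -> [-51, 23, -41]
  [4, -41, -48, -27, 46, -18, 10] -> [-4, 41, 48, 27, -46, 18, -10] -> [-4, 48, -46, 18, -10] -> [-5, 47, -47, 17, -11]
  [10, 3, 1, 22, -10, -36, -16, -31] -> [-10, -3, -1, -22, 10, 36, 16, 31] -> [-10, -22, 10, 36, 16] -> [-11, -23, 9, 35, 15]
  probe: [-5, 50, -19, 7, 26, -2, 18, 48, -20] -> [5, -50, 19, -7, -26, 2, -18, -48, 20] -> [-50, -26, 2, -18, -48, 20] -> [-51, -27, 1, -19, -49, 19]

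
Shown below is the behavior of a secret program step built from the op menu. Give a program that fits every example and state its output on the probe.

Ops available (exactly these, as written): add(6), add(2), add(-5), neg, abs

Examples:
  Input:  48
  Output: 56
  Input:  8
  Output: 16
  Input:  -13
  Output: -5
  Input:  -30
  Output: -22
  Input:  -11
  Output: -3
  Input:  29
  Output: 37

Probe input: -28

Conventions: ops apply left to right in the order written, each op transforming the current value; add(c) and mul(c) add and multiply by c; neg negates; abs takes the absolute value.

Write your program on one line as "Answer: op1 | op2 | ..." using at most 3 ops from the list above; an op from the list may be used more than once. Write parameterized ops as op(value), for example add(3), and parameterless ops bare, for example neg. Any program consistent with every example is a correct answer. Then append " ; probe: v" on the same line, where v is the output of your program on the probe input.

add(2) | add(6) ; probe: -20

Check, running the answer program on each example:
  48 -> 50 -> 56
  8 -> 10 -> 16
  -13 -> -11 -> -5
  -30 -> -28 -> -22
  -11 -> -9 -> -3
  29 -> 31 -> 37
  probe: -28 -> -26 -> -20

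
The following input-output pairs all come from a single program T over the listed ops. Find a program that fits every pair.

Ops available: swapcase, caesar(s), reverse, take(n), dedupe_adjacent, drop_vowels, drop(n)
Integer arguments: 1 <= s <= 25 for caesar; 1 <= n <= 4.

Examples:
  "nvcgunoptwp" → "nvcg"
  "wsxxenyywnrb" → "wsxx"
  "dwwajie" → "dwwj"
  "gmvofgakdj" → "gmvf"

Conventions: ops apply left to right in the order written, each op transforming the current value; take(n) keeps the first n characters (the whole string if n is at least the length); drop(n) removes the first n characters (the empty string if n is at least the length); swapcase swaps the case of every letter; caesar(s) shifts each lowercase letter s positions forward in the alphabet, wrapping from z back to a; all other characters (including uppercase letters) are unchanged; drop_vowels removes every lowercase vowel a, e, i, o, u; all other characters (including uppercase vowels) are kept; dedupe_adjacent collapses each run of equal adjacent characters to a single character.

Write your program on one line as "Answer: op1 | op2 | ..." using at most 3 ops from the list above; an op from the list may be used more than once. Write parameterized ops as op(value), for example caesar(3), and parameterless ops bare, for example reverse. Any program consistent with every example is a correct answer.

drop_vowels | take(4)

Check, running the answer program on each example:
  "nvcgunoptwp" -> "nvcgnptwp" -> "nvcg"
  "wsxxenyywnrb" -> "wsxxnyywnrb" -> "wsxx"
  "dwwajie" -> "dwwj" -> "dwwj"
  "gmvofgakdj" -> "gmvfgkdj" -> "gmvf"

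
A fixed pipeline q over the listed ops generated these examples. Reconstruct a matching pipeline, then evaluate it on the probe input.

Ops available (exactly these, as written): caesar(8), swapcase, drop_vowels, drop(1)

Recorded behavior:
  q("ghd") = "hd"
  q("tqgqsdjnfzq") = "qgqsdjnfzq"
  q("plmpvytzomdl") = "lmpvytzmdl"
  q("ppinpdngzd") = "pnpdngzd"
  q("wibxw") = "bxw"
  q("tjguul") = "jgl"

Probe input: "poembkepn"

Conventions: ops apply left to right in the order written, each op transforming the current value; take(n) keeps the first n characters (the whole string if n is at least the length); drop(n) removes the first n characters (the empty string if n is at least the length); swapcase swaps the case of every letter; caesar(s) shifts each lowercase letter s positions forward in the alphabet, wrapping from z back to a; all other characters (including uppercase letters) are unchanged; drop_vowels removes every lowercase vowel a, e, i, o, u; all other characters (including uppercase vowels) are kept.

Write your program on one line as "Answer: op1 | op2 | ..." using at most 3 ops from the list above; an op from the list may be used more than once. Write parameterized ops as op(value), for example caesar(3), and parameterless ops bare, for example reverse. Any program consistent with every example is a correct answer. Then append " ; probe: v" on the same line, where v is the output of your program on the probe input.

drop(1) | drop_vowels ; probe: "mbkpn"

Check, running the answer program on each example:
  "ghd" -> "hd" -> "hd"
  "tqgqsdjnfzq" -> "qgqsdjnfzq" -> "qgqsdjnfzq"
  "plmpvytzomdl" -> "lmpvytzomdl" -> "lmpvytzmdl"
  "ppinpdngzd" -> "pinpdngzd" -> "pnpdngzd"
  "wibxw" -> "ibxw" -> "bxw"
  "tjguul" -> "jguul" -> "jgl"
  probe: "poembkepn" -> "oembkepn" -> "mbkpn"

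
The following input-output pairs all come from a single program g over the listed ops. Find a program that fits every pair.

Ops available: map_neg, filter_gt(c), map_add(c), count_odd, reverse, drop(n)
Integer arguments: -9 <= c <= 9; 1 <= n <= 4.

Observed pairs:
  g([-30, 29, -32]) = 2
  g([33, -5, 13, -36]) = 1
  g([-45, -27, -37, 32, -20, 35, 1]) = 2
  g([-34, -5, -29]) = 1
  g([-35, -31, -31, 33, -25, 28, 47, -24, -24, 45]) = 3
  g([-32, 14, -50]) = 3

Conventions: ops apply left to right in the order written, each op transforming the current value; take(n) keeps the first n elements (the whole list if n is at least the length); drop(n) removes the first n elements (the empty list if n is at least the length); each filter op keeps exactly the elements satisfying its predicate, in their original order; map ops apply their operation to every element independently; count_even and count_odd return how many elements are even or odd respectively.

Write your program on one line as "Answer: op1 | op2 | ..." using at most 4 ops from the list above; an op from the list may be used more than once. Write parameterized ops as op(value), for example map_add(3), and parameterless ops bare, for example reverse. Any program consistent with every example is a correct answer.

map_add(1) | map_add(-2) | map_neg | count_odd

Check, running the answer program on each example:
  [-30, 29, -32] -> [-29, 30, -31] -> [-31, 28, -33] -> [31, -28, 33] -> 2
  [33, -5, 13, -36] -> [34, -4, 14, -35] -> [32, -6, 12, -37] -> [-32, 6, -12, 37] -> 1
  [-45, -27, -37, 32, -20, 35, 1] -> [-44, -26, -36, 33, -19, 36, 2] -> [-46, -28, -38, 31, -21, 34, 0] -> [46, 28, 38, -31, 21, -34, 0] -> 2
  [-34, -5, -29] -> [-33, -4, -28] -> [-35, -6, -30] -> [35, 6, 30] -> 1
  [-35, -31, -31, 33, -25, 28, 47, -24, -24, 45] -> [-34, -30, -30, 34, -24, 29, 48, -23, -23, 46] -> [-36, -32, -32, 32, -26, 27, 46, -25, -25, 44] -> [36, 32, 32, -32, 26, -27, -46, 25, 25, -44] -> 3
  [-32, 14, -50] -> [-31, 15, -49] -> [-33, 13, -51] -> [33, -13, 51] -> 3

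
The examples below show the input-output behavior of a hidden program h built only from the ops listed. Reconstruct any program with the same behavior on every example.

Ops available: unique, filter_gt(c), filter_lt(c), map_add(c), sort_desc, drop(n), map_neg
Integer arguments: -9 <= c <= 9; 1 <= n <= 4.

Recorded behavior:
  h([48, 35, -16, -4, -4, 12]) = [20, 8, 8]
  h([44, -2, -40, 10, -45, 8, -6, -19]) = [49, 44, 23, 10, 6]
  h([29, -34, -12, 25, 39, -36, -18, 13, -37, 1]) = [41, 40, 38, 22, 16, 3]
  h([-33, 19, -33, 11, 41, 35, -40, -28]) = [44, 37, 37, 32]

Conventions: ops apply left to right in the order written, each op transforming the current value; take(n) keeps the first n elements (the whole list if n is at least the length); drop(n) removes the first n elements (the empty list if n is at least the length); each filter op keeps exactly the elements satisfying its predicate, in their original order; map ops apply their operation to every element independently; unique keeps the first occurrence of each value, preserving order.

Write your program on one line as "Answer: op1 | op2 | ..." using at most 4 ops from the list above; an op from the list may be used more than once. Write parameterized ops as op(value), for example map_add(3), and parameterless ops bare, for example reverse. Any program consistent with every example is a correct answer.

map_add(-4) | map_neg | sort_desc | filter_gt(-2)

Check, running the answer program on each example:
  [48, 35, -16, -4, -4, 12] -> [44, 31, -20, -8, -8, 8] -> [-44, -31, 20, 8, 8, -8] -> [20, 8, 8, -8, -31, -44] -> [20, 8, 8]
  [44, -2, -40, 10, -45, 8, -6, -19] -> [40, -6, -44, 6, -49, 4, -10, -23] -> [-40, 6, 44, -6, 49, -4, 10, 23] -> [49, 44, 23, 10, 6, -4, -6, -40] -> [49, 44, 23, 10, 6]
  [29, -34, -12, 25, 39, -36, -18, 13, -37, 1] -> [25, -38, -16, 21, 35, -40, -22, 9, -41, -3] -> [-25, 38, 16, -21, -35, 40, 22, -9, 41, 3] -> [41, 40, 38, 22, 16, 3, -9, -21, -25, -35] -> [41, 40, 38, 22, 16, 3]
  [-33, 19, -33, 11, 41, 35, -40, -28] -> [-37, 15, -37, 7, 37, 31, -44, -32] -> [37, -15, 37, -7, -37, -31, 44, 32] -> [44, 37, 37, 32, -7, -15, -31, -37] -> [44, 37, 37, 32]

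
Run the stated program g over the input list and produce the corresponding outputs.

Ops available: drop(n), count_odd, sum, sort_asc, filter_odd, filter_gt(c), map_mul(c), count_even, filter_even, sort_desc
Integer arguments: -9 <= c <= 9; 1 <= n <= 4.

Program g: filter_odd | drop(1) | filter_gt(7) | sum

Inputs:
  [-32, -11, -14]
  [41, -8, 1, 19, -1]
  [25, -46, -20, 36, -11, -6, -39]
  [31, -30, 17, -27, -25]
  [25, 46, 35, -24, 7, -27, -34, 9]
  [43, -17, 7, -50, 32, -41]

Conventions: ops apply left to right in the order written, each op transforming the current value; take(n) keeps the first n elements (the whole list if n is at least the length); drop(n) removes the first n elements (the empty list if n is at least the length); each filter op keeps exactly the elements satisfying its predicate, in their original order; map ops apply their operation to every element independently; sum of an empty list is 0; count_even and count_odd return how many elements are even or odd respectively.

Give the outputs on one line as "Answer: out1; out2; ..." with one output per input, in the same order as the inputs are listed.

0; 19; 0; 17; 44; 0

Execution, op by op:
  [-32, -11, -14] -> [-11] -> [] -> [] -> 0
  [41, -8, 1, 19, -1] -> [41, 1, 19, -1] -> [1, 19, -1] -> [19] -> 19
  [25, -46, -20, 36, -11, -6, -39] -> [25, -11, -39] -> [-11, -39] -> [] -> 0
  [31, -30, 17, -27, -25] -> [31, 17, -27, -25] -> [17, -27, -25] -> [17] -> 17
  [25, 46, 35, -24, 7, -27, -34, 9] -> [25, 35, 7, -27, 9] -> [35, 7, -27, 9] -> [35, 9] -> 44
  [43, -17, 7, -50, 32, -41] -> [43, -17, 7, -41] -> [-17, 7, -41] -> [] -> 0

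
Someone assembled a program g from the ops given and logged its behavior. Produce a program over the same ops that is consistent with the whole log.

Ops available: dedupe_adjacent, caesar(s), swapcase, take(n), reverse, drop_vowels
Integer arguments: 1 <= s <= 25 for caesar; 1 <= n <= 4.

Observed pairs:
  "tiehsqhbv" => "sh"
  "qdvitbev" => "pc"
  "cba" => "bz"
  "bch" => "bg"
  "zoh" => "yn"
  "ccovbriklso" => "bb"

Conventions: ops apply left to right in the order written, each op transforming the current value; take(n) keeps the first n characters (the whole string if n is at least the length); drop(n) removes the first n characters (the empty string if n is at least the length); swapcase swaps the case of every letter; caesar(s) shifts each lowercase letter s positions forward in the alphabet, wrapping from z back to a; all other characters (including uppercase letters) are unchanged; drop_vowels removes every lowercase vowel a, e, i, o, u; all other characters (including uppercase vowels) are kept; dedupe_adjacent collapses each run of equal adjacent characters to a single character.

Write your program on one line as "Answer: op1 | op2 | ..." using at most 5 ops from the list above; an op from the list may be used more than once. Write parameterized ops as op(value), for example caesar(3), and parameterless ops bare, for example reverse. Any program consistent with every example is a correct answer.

caesar(6) | caesar(19) | drop_vowels | take(2)

Check, running the answer program on each example:
  "tiehsqhbv" -> "zoknywnhb" -> "shdgrpgau" -> "shdgrpg" -> "sh"
  "qdvitbev" -> "wjbozhkb" -> "pcuhsadu" -> "pchsd" -> "pc"
  "cba" -> "ihg" -> "baz" -> "bz" -> "bz"
  "bch" -> "hin" -> "abg" -> "bg" -> "bg"
  "zoh" -> "fun" -> "yng" -> "yng" -> "yn"
  "ccovbriklso" -> "iiubhxoqryu" -> "bbnuaqhjkrn" -> "bbnqhjkrn" -> "bb"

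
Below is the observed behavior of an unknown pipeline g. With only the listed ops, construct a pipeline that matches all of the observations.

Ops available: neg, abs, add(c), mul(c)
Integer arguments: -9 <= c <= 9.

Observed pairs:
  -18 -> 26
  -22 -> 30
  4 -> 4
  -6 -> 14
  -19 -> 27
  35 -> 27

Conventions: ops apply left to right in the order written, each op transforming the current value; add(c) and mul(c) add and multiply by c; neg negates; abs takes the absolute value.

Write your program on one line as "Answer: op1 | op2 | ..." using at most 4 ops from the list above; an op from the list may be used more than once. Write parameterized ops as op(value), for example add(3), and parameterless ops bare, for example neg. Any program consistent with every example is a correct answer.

add(-8) | neg | abs

Check, running the answer program on each example:
  -18 -> -26 -> 26 -> 26
  -22 -> -30 -> 30 -> 30
  4 -> -4 -> 4 -> 4
  -6 -> -14 -> 14 -> 14
  -19 -> -27 -> 27 -> 27
  35 -> 27 -> -27 -> 27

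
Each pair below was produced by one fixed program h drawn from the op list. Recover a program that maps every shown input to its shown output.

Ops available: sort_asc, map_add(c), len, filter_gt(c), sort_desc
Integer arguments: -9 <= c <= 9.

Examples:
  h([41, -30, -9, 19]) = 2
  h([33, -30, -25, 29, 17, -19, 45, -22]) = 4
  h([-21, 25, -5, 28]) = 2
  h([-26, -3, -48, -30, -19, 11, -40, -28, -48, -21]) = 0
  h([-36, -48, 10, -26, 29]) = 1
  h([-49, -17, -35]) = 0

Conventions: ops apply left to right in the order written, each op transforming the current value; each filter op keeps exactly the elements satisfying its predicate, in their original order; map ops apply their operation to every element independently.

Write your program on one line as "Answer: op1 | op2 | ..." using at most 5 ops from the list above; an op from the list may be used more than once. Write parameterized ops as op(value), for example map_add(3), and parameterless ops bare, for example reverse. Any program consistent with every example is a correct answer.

filter_gt(-4) | map_add(-7) | filter_gt(-6) | filter_gt(7) | len

Check, running the answer program on each example:
  [41, -30, -9, 19] -> [41, 19] -> [34, 12] -> [34, 12] -> [34, 12] -> 2
  [33, -30, -25, 29, 17, -19, 45, -22] -> [33, 29, 17, 45] -> [26, 22, 10, 38] -> [26, 22, 10, 38] -> [26, 22, 10, 38] -> 4
  [-21, 25, -5, 28] -> [25, 28] -> [18, 21] -> [18, 21] -> [18, 21] -> 2
  [-26, -3, -48, -30, -19, 11, -40, -28, -48, -21] -> [-3, 11] -> [-10, 4] -> [4] -> [] -> 0
  [-36, -48, 10, -26, 29] -> [10, 29] -> [3, 22] -> [3, 22] -> [22] -> 1
  [-49, -17, -35] -> [] -> [] -> [] -> [] -> 0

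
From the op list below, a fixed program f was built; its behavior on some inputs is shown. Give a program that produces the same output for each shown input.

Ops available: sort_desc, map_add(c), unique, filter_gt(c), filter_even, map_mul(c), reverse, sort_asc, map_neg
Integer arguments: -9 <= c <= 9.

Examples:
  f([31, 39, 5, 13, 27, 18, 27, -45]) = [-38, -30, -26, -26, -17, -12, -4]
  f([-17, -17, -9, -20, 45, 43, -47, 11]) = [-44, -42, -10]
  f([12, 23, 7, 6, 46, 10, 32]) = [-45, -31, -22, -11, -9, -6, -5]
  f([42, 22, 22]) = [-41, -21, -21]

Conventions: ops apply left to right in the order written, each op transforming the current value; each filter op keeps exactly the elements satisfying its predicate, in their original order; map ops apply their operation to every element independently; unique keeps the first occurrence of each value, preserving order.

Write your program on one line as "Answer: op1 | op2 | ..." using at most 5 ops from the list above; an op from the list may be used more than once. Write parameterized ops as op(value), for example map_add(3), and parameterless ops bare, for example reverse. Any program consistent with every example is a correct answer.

reverse | sort_desc | filter_gt(3) | map_neg | map_add(1)

Check, running the answer program on each example:
  [31, 39, 5, 13, 27, 18, 27, -45] -> [-45, 27, 18, 27, 13, 5, 39, 31] -> [39, 31, 27, 27, 18, 13, 5, -45] -> [39, 31, 27, 27, 18, 13, 5] -> [-39, -31, -27, -27, -18, -13, -5] -> [-38, -30, -26, -26, -17, -12, -4]
  [-17, -17, -9, -20, 45, 43, -47, 11] -> [11, -47, 43, 45, -20, -9, -17, -17] -> [45, 43, 11, -9, -17, -17, -20, -47] -> [45, 43, 11] -> [-45, -43, -11] -> [-44, -42, -10]
  [12, 23, 7, 6, 46, 10, 32] -> [32, 10, 46, 6, 7, 23, 12] -> [46, 32, 23, 12, 10, 7, 6] -> [46, 32, 23, 12, 10, 7, 6] -> [-46, -32, -23, -12, -10, -7, -6] -> [-45, -31, -22, -11, -9, -6, -5]
  [42, 22, 22] -> [22, 22, 42] -> [42, 22, 22] -> [42, 22, 22] -> [-42, -22, -22] -> [-41, -21, -21]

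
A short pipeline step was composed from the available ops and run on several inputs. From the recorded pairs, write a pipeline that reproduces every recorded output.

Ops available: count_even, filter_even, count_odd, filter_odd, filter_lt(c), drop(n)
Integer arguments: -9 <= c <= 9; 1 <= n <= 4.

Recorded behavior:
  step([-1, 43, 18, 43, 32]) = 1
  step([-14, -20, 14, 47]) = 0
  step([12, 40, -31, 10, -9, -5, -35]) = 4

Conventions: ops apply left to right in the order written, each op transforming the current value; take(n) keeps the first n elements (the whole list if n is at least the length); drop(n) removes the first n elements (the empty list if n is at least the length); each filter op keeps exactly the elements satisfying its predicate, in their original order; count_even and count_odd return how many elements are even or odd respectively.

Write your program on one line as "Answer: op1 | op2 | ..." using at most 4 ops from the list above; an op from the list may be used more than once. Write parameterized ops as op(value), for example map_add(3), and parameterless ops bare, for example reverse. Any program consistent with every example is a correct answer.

filter_lt(7) | filter_odd | count_odd

Check, running the answer program on each example:
  [-1, 43, 18, 43, 32] -> [-1] -> [-1] -> 1
  [-14, -20, 14, 47] -> [-14, -20] -> [] -> 0
  [12, 40, -31, 10, -9, -5, -35] -> [-31, -9, -5, -35] -> [-31, -9, -5, -35] -> 4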